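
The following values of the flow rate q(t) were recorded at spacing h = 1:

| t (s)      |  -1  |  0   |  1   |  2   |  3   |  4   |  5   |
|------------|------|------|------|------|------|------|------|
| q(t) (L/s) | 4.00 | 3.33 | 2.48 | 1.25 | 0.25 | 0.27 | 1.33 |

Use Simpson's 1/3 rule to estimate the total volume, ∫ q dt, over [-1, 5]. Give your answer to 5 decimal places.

10.06333

h = 1, n = 6.
(h/3)·[y₀ + 4y₁ + 2y₂ + 4y₃ + 2y₄ + 4y₅ + y₆] = 0.333333·(30.19) = 10.06333.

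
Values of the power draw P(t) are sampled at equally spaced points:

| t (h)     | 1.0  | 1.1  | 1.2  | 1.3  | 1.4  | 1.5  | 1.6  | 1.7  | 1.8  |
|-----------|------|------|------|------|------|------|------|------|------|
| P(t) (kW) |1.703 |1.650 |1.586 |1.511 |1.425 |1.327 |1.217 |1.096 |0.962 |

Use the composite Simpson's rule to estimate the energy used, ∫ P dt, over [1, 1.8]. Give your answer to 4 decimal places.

h = 0.1, n = 8.
(h/3)·[y₀ + 4y₁ + 2y₂ + 4y₃ + 2y₄ + 4y₅ + 2y₆ + 4y₇ + y₈] = 0.033333·(33.457) = 1.1152.

1.1152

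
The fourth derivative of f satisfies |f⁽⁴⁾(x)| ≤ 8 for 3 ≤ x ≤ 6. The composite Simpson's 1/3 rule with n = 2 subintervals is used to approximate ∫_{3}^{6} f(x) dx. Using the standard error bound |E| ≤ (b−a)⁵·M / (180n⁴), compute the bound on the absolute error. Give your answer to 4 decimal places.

0.6750

|E| ≤ (3)⁵·8 / (180·2⁴) = 1944/2880 = 0.6750.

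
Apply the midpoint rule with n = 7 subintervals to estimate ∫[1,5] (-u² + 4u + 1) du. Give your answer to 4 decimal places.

h = (5 − 1)/7 = 0.571429.
Midpoints m₁,…,m₇ = 1.285714, 1.857143, 2.428571, 3, 3.571429, 4.142857, 4.714286.
f(m₁)=4.489796, f(m₂)=4.979592, f(m₃)=4.816327, f(m₄)=4, f(m₅)=2.530612, f(m₆)=0.408163, f(m₇)=-2.367347.
h·[f(m₁) + f(m₂) + f(m₃) + f(m₄) + f(m₅) + f(m₆) + f(m₇)] = 0.571429·(18.857143) = 10.7755.

10.7755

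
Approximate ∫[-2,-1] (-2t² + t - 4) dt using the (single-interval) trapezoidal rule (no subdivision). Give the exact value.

-10.5

T = (b−a)/2 · [f(-2) + f(-1)] = 0.5·[(-14) + (-7)] = -10.5.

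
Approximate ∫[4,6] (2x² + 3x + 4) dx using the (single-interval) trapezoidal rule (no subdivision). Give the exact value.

T = (b−a)/2 · [f(4) + f(6)] = 1·[48 + 94] = 142.

142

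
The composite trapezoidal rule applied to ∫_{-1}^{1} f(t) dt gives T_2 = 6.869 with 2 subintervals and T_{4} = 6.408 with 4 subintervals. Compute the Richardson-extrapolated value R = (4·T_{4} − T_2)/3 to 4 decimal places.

6.2543

R = (4·T_{4} − T_2) / 3 = (4·6.408 − 6.869)/3 = (18.763)/3 = 6.2543.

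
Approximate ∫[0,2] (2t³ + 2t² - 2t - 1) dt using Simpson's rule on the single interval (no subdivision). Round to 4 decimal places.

S = (b−a)/6 · [f(0) + 4f(1) + f(2)] = 0.333333·[(-1) + 4·1 + 19] = 7.3333.

7.3333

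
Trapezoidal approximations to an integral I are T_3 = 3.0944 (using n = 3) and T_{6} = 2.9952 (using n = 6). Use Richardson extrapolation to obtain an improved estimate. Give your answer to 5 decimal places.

R = (4·T_{6} − T_3) / 3 = (4·2.9952 − 3.0944)/3 = (8.8864)/3 = 2.96213.

2.96213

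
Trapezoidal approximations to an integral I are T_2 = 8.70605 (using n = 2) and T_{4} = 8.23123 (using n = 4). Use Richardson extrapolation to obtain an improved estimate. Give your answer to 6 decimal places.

8.072957

R = (4·T_{4} − T_2) / 3 = (4·8.23123 − 8.70605)/3 = (24.21887)/3 = 8.072957.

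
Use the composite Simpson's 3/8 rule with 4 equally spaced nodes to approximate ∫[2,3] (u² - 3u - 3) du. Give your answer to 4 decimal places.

-4.1667

h = (3 − 2)/3 = 0.333333.
Nodes u₀,…,u₃ = 2, 2.333333, 2.666667, 3.
f(u) = u² - 3u - 3: f₀=-5, f₁=-4.555556, f₂=-3.888889, f₃=-3.
(3h/8)·[f₀ + 3f₁ + 3f₂ + f₃] = 0.125·(-33.333333) = -4.1667.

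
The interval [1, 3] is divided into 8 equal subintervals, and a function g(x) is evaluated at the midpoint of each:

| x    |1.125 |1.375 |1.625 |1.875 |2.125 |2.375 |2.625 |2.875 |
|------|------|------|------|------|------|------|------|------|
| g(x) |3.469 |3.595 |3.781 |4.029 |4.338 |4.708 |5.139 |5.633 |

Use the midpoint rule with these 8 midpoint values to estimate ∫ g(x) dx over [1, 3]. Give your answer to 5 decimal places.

8.67300

h = 0.25, n = 8.
h·[y(m₁) + y(m₂) + y(m₃) + y(m₄) + y(m₅) + y(m₆) + y(m₇) + y(m₈)] = 0.25·(34.692) = 8.67300.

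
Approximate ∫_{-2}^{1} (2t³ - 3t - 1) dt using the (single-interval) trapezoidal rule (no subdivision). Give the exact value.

T = (b−a)/2 · [f(-2) + f(1)] = 1.5·[(-11) + (-2)] = -19.5.

-19.5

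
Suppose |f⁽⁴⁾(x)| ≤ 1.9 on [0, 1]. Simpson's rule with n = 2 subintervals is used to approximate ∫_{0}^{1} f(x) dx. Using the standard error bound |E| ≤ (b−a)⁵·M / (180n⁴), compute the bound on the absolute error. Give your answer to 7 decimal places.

0.0006597

|E| ≤ (1)⁵·1.9 / (180·2⁴) = 1.9/2880 = 0.0006597.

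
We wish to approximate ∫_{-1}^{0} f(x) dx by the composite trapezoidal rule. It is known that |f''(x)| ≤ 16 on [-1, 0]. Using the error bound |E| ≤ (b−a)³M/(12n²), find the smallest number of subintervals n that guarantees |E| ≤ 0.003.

22

Need 16/(12n²) ≤ 0.003.
n² ≥ 16/(12·0.003) = 444.444 ⇒ n ≥ 21.0819, so the smallest n is 22.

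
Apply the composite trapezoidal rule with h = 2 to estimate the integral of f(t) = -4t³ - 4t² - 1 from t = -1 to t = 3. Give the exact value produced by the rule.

h = (3 − (-1))/2 = 2.
Nodes t₀,…,t₂ = -1, 1, 3.
f(t) = -4t³ - 4t² - 1: f₀=-1, f₁=-9, f₂=-145.
(h/2)·[f₀ + 2f₁ + f₂] = 1·(-164) = -164.

-164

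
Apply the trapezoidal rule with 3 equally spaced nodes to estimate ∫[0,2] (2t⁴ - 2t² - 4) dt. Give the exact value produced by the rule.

h = (2 − 0)/2 = 1.
Nodes t₀,…,t₂ = 0, 1, 2.
f(t) = 2t⁴ - 2t² - 4: f₀=-4, f₁=-4, f₂=20.
(h/2)·[f₀ + 2f₁ + f₂] = 0.5·(8) = 4.

4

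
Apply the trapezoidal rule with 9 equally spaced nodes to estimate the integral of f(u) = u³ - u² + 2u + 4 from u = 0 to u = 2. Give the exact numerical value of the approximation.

h = (2 − 0)/8 = 0.25.
Nodes u₀,…,u₈ = 0, 0.25, 0.5, 0.75, 1, 1.25, 1.5, 1.75, 2.
f(u) = u³ - u² + 2u + 4: f₀=4, f₁=4.453125, f₂=4.875, f₃=5.359375, f₄=6, f₅=6.890625, f₆=8.125, f₇=9.796875, f₈=12.
(h/2)·[f₀ + 2f₁ + 2f₂ + 2f₃ + 2f₄ + 2f₅ + 2f₆ + 2f₇ + f₈] = 0.125·(107) = 13.375.

13.375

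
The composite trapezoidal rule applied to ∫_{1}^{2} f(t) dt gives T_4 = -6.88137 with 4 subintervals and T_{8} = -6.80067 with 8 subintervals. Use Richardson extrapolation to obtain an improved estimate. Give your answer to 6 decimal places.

R = (4·T_{8} − T_4) / 3 = (4·(-6.80067) − (-6.88137))/3 = (-20.32131)/3 = -6.773770.

-6.773770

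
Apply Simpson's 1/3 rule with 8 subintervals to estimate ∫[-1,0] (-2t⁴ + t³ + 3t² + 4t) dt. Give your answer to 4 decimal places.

h = (0 − (-1))/8 = 0.125.
Nodes t₀,…,t₈ = -1, -0.875, -0.75, -0.625, -0.5, -0.375, -0.25, -0.125, 0.
f(t) = -2t⁴ + t³ + 3t² + 4t: f₀=-4, f₁=-3.04541015625, f₂=-2.3671875, f₃=-1.87744140625, f₄=-1.5, f₅=-1.17041015625, f₆=-0.8359375, f₇=-0.45556640625, f₈=0.
(h/3)·[f₀ + 4f₁ + 2f₂ + 4f₃ + 2f₄ + 4f₅ + 2f₆ + 4f₇ + f₈] = 0.041667·(-39.6015625) = -1.6501.

-1.6501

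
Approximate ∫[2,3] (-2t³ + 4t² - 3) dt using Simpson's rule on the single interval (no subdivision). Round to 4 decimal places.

-10.1667

S = (b−a)/6 · [f(2) + 4f(2.5) + f(3)] = 0.166667·[(-3) + 4·(-9.25) + (-21)] = -10.1667.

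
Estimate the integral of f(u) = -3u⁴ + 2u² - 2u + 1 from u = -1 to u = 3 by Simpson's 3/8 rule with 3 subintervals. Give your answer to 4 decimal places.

h = (3 − (-1))/3 = 1.333333.
Nodes u₀,…,u₃ = -1, 0.333333, 1.666667, 3.
f(u) = -3u⁴ + 2u² - 2u + 1: f₀=2, f₁=0.518519, f₂=-19.925926, f₃=-230.
(3h/8)·[f₀ + 3f₁ + 3f₂ + f₃] = 0.5·(-286.222222) = -143.1111.

-143.1111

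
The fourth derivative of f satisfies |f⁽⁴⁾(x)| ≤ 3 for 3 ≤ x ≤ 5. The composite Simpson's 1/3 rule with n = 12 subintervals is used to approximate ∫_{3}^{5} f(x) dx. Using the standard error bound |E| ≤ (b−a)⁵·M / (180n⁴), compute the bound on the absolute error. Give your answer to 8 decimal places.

|E| ≤ (2)⁵·3 / (180·12⁴) = 96/3732480 = 0.00002572.

0.00002572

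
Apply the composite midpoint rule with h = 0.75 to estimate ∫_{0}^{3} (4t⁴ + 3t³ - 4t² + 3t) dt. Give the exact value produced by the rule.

h = (3 − 0)/4 = 0.75.
Midpoints m₁,…,m₄ = 0.375, 1.125, 1.875, 2.625.
f(m₁)=0.7998046875, f(m₂)=8.9912109375, f(m₃)=60.7763671875, f(m₄)=224.4990234375.
h·[f(m₁) + f(m₂) + f(m₃) + f(m₄)] = 0.75·(295.06640625) = 221.2998046875.

221.2998046875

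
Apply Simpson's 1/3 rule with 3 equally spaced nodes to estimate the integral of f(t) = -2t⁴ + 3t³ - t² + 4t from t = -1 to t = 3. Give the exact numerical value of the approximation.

h = (3 − (-1))/2 = 2.
Nodes t₀,…,t₂ = -1, 1, 3.
f(t) = -2t⁴ + 3t³ - t² + 4t: f₀=-10, f₁=4, f₂=-78.
(h/3)·[f₀ + 4f₁ + f₂] = 0.666667·(-72) = -48.

-48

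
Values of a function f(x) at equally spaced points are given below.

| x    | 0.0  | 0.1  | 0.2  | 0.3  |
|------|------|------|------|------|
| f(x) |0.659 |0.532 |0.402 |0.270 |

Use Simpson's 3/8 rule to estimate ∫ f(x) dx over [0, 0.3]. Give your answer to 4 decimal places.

h = 0.1, n = 3.
(3h/8)·[y₀ + 3y₁ + 3y₂ + y₃] = 0.0375·(3.731) = 0.1399.

0.1399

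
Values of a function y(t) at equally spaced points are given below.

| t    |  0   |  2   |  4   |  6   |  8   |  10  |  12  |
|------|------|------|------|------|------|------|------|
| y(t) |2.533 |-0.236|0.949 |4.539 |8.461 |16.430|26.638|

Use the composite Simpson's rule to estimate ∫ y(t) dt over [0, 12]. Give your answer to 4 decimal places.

87.2820

h = 2, n = 6.
(h/3)·[y₀ + 4y₁ + 2y₂ + 4y₃ + 2y₄ + 4y₅ + y₆] = 0.666667·(130.923) = 87.2820.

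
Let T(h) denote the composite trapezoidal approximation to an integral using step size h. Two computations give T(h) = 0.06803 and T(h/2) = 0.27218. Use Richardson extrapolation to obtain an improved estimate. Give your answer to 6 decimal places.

0.340230

R = (4·T(h/2) − T(h)) / 3 = (4·0.27218 − 0.06803)/3 = (1.02069)/3 = 0.340230.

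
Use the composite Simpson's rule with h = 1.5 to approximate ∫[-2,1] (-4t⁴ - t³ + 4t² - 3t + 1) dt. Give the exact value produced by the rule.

-11.25

h = (1 − (-2))/2 = 1.5.
Nodes t₀,…,t₂ = -2, -0.5, 1.
f(t) = -4t⁴ - t³ + 4t² - 3t + 1: f₀=-33, f₁=3.375, f₂=-3.
(h/3)·[f₀ + 4f₁ + f₂] = 0.5·(-22.5) = -11.25.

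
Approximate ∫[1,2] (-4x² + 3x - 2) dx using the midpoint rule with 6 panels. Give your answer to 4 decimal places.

h = (2 − 1)/6 = 0.166667.
Midpoints m₁,…,m₆ = 1.083333, 1.25, 1.416667, 1.583333, 1.75, 1.916667.
f(m₁)=-3.444444, f(m₂)=-4.5, f(m₃)=-5.777778, f(m₄)=-7.277778, f(m₅)=-9, f(m₆)=-10.944444.
h·[f(m₁) + f(m₂) + f(m₃) + f(m₄) + f(m₅) + f(m₆)] = 0.166667·(-40.944444) = -6.8241.

-6.8241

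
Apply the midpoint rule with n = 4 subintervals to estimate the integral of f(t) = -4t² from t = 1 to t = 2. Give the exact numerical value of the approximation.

-9.3125

h = (2 − 1)/4 = 0.25.
Midpoints m₁,…,m₄ = 1.125, 1.375, 1.625, 1.875.
f(m₁)=-5.0625, f(m₂)=-7.5625, f(m₃)=-10.5625, f(m₄)=-14.0625.
h·[f(m₁) + f(m₂) + f(m₃) + f(m₄)] = 0.25·(-37.25) = -9.3125.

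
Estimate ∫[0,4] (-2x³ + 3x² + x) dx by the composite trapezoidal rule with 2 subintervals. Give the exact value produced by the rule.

-80

h = (4 − 0)/2 = 2.
Nodes x₀,…,x₂ = 0, 2, 4.
f(x) = -2x³ + 3x² + x: f₀=0, f₁=-2, f₂=-76.
(h/2)·[f₀ + 2f₁ + f₂] = 1·(-80) = -80.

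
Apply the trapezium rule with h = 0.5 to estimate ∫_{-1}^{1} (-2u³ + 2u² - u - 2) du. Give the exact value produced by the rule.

h = (1 − (-1))/4 = 0.5.
Nodes u₀,…,u₄ = -1, -0.5, 0, 0.5, 1.
f(u) = -2u³ + 2u² - u - 2: f₀=3, f₁=-0.75, f₂=-2, f₃=-2.25, f₄=-3.
(h/2)·[f₀ + 2f₁ + 2f₂ + 2f₃ + f₄] = 0.25·(-10) = -2.5.

-2.5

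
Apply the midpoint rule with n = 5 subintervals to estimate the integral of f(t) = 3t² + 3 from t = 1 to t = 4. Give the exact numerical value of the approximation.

h = (4 − 1)/5 = 0.6.
Midpoints m₁,…,m₅ = 1.3, 1.9, 2.5, 3.1, 3.7.
f(m₁)=8.07, f(m₂)=13.83, f(m₃)=21.75, f(m₄)=31.83, f(m₅)=44.07.
h·[f(m₁) + f(m₂) + f(m₃) + f(m₄) + f(m₅)] = 0.6·(119.55) = 71.73.

71.73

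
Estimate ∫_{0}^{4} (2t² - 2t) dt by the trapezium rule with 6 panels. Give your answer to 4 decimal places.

h = (4 − 0)/6 = 0.666667.
Nodes t₀,…,t₆ = 0, 0.666667, 1.333333, 2, 2.666667, 3.333333, 4.
f(t) = 2t² - 2t: f₀=0, f₁=-0.444444, f₂=0.888889, f₃=4, f₄=8.888889, f₅=15.555556, f₆=24.
(h/2)·[f₀ + 2f₁ + 2f₂ + 2f₃ + 2f₄ + 2f₅ + f₆] = 0.333333·(81.777778) = 27.2593.

27.2593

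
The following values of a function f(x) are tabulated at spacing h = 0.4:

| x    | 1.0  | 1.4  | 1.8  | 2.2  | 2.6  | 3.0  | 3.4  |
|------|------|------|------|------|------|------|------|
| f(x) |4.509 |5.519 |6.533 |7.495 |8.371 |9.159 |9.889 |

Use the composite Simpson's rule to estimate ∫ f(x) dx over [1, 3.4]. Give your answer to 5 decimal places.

17.71973

h = 0.4, n = 6.
(h/3)·[y₀ + 4y₁ + 2y₂ + 4y₃ + 2y₄ + 4y₅ + y₆] = 0.133333·(132.898) = 17.71973.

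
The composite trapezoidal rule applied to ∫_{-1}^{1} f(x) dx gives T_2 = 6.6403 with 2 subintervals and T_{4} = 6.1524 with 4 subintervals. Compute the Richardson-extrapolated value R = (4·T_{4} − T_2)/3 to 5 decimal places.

5.98977

R = (4·T_{4} − T_2) / 3 = (4·6.1524 − 6.6403)/3 = (17.9693)/3 = 5.98977.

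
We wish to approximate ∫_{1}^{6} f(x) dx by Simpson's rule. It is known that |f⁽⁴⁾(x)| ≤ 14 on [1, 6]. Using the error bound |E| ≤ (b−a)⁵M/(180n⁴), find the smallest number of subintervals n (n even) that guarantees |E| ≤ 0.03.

10

Need 43750/(180n⁴) ≤ 0.03.
n⁴ ≥ 43750/(180·0.03) = 8101.85 ⇒ n ≥ 9.4874, so the smallest even n is 10. (n must be even for Simpson's rule.)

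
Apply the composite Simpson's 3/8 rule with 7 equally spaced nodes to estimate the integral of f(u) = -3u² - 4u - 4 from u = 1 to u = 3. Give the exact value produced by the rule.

-50

h = (3 − 1)/6 = 0.333333.
Nodes u₀,…,u₆ = 1, 1.333333, 1.666667, 2, 2.333333, 2.666667, 3.
f(u) = -3u² - 4u - 4: f₀=-11, f₁=-14.666667, f₂=-19, f₃=-24, f₄=-29.666667, f₅=-36, f₆=-43.
(3h/8)·[f₀ + 3f₁ + 3f₂ + 2f₃ + 3f₄ + 3f₅ + f₆] = 0.125·(-400) = -50.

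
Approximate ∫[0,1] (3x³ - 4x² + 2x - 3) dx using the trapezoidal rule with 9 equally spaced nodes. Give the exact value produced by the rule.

h = (1 − 0)/8 = 0.125.
Nodes x₀,…,x₈ = 0, 0.125, 0.25, 0.375, 0.5, 0.625, 0.75, 0.875, 1.
f(x) = 3x³ - 4x² + 2x - 3: f₀=-3, f₁=-2.806640625, f₂=-2.703125, f₃=-2.654296875, f₄=-2.625, f₅=-2.580078125, f₆=-2.484375, f₇=-2.302734375, f₈=-2.
(h/2)·[f₀ + 2f₁ + 2f₂ + 2f₃ + 2f₄ + 2f₅ + 2f₆ + 2f₇ + f₈] = 0.0625·(-41.3125) = -2.58203125.

-2.58203125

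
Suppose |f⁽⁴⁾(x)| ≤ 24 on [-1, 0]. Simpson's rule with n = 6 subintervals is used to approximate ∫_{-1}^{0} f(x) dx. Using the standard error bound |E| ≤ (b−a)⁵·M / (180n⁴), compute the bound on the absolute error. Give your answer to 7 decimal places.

0.0001029

|E| ≤ (1)⁵·24 / (180·6⁴) = 24/233280 = 0.0001029.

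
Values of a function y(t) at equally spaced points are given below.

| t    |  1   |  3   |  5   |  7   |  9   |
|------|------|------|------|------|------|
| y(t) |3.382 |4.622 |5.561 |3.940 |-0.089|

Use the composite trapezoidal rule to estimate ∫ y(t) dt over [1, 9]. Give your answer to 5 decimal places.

h = 2, n = 4.
(h/2)·[y₀ + 2y₁ + 2y₂ + 2y₃ + y₄] = 1·(31.539) = 31.53900.

31.53900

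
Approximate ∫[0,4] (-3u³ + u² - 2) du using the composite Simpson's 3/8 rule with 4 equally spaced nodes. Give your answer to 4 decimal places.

-178.6667

h = (4 − 0)/3 = 1.333333.
Nodes u₀,…,u₃ = 0, 1.333333, 2.666667, 4.
f(u) = -3u³ + u² - 2: f₀=-2, f₁=-7.333333, f₂=-51.777778, f₃=-178.
(3h/8)·[f₀ + 3f₁ + 3f₂ + f₃] = 0.5·(-357.333333) = -178.6667.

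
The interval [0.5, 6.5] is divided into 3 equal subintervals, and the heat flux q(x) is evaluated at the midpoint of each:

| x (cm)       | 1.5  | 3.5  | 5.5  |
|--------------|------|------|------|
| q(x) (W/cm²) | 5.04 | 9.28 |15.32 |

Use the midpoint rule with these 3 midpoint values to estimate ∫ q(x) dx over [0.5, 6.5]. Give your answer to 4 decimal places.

h = 2, n = 3.
h·[y(m₁) + y(m₂) + y(m₃)] = 2·(29.64) = 59.2800.

59.2800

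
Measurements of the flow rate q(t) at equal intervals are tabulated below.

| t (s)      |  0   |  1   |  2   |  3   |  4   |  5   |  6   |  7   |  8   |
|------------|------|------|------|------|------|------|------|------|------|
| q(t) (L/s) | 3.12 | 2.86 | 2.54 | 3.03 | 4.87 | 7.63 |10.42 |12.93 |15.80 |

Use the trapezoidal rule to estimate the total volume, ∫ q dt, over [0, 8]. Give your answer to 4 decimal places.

53.7400

h = 1, n = 8.
(h/2)·[y₀ + 2y₁ + 2y₂ + 2y₃ + 2y₄ + 2y₅ + 2y₆ + 2y₇ + y₈] = 0.5·(107.48) = 53.7400.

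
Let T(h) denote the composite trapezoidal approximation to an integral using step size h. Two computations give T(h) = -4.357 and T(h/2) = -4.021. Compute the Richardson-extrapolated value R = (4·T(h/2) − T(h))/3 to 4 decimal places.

-3.9090

R = (4·T(h/2) − T(h)) / 3 = (4·(-4.021) − (-4.357))/3 = (-11.727)/3 = -3.9090.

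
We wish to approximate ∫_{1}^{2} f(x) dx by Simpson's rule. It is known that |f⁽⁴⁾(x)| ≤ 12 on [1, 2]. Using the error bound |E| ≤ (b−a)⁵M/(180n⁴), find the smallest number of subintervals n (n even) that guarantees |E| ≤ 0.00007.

Need 12/(180n⁴) ≤ 0.00007.
n⁴ ≥ 12/(180·0.00007) = 952.381 ⇒ n ≥ 5.5552, so the smallest even n is 6. (n must be even for Simpson's rule.)

6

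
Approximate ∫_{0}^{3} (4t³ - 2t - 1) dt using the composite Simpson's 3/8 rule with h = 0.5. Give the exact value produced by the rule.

69

h = (3 − 0)/6 = 0.5.
Nodes t₀,…,t₆ = 0, 0.5, 1, 1.5, 2, 2.5, 3.
f(t) = 4t³ - 2t - 1: f₀=-1, f₁=-1.5, f₂=1, f₃=9.5, f₄=27, f₅=56.5, f₆=101.
(3h/8)·[f₀ + 3f₁ + 3f₂ + 2f₃ + 3f₄ + 3f₅ + f₆] = 0.1875·(368) = 69.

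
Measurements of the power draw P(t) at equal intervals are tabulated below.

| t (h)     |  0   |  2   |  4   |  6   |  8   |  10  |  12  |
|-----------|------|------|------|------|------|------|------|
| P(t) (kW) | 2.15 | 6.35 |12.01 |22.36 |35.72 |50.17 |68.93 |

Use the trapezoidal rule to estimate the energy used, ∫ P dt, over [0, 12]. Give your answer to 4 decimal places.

h = 2, n = 6.
(h/2)·[y₀ + 2y₁ + 2y₂ + 2y₃ + 2y₄ + 2y₅ + y₆] = 1·(324.30) = 324.3000.

324.3000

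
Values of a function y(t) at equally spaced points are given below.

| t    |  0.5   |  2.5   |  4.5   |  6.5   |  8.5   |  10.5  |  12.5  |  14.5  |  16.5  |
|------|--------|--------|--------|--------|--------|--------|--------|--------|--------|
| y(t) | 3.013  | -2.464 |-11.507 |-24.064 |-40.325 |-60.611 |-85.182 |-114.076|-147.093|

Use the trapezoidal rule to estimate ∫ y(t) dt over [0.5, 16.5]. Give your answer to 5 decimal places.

h = 2, n = 8.
(h/2)·[y₀ + 2y₁ + 2y₂ + 2y₃ + 2y₄ + 2y₅ + 2y₆ + 2y₇ + y₈] = 1·(-820.538) = -820.53800.

-820.53800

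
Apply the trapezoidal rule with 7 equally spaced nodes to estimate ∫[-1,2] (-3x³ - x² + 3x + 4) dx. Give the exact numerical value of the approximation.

1.5625

h = (2 − (-1))/6 = 0.5.
Nodes x₀,…,x₆ = -1, -0.5, 0, 0.5, 1, 1.5, 2.
f(x) = -3x³ - x² + 3x + 4: f₀=3, f₁=2.625, f₂=4, f₃=4.875, f₄=3, f₅=-3.875, f₆=-18.
(h/2)·[f₀ + 2f₁ + 2f₂ + 2f₃ + 2f₄ + 2f₅ + f₆] = 0.25·(6.25) = 1.5625.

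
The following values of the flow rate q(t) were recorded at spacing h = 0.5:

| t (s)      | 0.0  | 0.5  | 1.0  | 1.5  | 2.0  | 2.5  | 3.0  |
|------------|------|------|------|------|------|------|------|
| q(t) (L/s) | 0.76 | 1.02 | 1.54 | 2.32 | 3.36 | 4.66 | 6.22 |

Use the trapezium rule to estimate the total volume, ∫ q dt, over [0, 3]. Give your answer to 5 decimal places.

h = 0.5, n = 6.
(h/2)·[y₀ + 2y₁ + 2y₂ + 2y₃ + 2y₄ + 2y₅ + y₆] = 0.25·(32.78) = 8.19500.

8.19500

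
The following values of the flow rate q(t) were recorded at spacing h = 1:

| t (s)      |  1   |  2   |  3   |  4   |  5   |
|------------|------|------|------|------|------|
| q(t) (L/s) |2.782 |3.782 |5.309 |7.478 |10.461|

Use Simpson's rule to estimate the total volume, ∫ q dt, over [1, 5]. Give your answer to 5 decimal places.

22.96700

h = 1, n = 4.
(h/3)·[y₀ + 4y₁ + 2y₂ + 4y₃ + y₄] = 0.333333·(68.901) = 22.96700.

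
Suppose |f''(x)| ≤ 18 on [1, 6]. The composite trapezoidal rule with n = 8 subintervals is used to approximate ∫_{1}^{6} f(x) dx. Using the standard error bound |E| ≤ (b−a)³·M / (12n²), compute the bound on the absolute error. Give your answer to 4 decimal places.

|E| ≤ (5)³·18 / (12·8²) = 2250/768 = 2.9297.

2.9297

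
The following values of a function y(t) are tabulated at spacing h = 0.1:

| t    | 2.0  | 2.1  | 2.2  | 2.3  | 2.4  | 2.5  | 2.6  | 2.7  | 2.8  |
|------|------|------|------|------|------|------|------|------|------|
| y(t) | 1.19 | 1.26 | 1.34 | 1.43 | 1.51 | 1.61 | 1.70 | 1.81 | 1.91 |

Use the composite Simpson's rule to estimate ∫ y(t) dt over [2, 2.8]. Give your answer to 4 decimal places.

h = 0.1, n = 8.
(h/3)·[y₀ + 4y₁ + 2y₂ + 4y₃ + 2y₄ + 4y₅ + 2y₆ + 4y₇ + y₈] = 0.033333·(36.64) = 1.2213.

1.2213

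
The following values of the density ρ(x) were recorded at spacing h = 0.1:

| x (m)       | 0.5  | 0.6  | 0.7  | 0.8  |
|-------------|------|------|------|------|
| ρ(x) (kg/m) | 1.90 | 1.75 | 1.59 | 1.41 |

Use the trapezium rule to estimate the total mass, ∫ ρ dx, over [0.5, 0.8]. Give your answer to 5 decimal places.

h = 0.1, n = 3.
(h/2)·[y₀ + 2y₁ + 2y₂ + y₃] = 0.05·(9.99) = 0.49950.

0.49950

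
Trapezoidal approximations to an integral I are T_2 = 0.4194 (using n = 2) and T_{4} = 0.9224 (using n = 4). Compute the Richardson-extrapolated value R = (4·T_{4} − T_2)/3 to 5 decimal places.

R = (4·T_{4} − T_2) / 3 = (4·0.9224 − 0.4194)/3 = (3.2702)/3 = 1.09007.

1.09007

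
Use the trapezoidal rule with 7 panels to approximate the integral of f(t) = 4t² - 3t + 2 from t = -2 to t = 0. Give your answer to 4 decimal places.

h = (0 − (-2))/7 = 0.285714.
Nodes t₀,…,t₇ = -2, -1.714286, -1.428571, -1.142857, -0.857143, -0.571429, -0.285714, 0.
f(t) = 4t² - 3t + 2: f₀=24, f₁=18.897959, f₂=14.448980, f₃=10.653061, f₄=7.510204, f₅=5.020408, f₆=3.183673, f₇=2.
(h/2)·[f₀ + 2f₁ + 2f₂ + 2f₃ + 2f₄ + 2f₅ + 2f₆ + f₇] = 0.142857·(145.428571) = 20.7755.

20.7755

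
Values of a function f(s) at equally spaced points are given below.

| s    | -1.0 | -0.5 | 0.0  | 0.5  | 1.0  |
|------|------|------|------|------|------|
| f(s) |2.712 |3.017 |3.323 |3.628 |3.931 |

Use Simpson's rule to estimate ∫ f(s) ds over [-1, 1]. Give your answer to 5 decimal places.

6.64483

h = 0.5, n = 4.
(h/3)·[y₀ + 4y₁ + 2y₂ + 4y₃ + y₄] = 0.166667·(39.869) = 6.64483.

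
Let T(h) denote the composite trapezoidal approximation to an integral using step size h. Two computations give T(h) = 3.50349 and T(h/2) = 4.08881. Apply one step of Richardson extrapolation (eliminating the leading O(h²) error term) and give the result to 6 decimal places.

R = (4·T(h/2) − T(h)) / 3 = (4·4.08881 − 3.50349)/3 = (12.85175)/3 = 4.283917.

4.283917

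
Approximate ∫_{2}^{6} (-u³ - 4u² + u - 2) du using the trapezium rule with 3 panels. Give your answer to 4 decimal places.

-608.2963

h = (6 − 2)/3 = 1.333333.
Nodes u₀,…,u₃ = 2, 3.333333, 4.666667, 6.
f(u) = -u³ - 4u² + u - 2: f₀=-24, f₁=-80.148148, f₂=-186.074074, f₃=-356.
(h/2)·[f₀ + 2f₁ + 2f₂ + f₃] = 0.666667·(-912.444444) = -608.2963.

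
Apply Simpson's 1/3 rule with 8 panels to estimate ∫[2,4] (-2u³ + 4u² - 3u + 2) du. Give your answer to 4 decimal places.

h = (4 − 2)/8 = 0.25.
Nodes u₀,…,u₈ = 2, 2.25, 2.5, 2.75, 3, 3.25, 3.5, 3.75, 4.
f(u) = -2u³ + 4u² - 3u + 2: f₀=-4, f₁=-7.28125, f₂=-11.75, f₃=-17.59375, f₄=-25, f₅=-34.15625, f₆=-45.25, f₇=-58.46875, f₈=-74.
(h/3)·[f₀ + 4f₁ + 2f₂ + 4f₃ + 2f₄ + 4f₅ + 2f₆ + 4f₇ + f₈] = 0.083333·(-712) = -59.3333.

-59.3333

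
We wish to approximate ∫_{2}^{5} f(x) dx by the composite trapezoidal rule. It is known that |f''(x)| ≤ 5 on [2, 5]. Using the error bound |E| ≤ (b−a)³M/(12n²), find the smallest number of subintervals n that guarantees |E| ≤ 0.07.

Need 135/(12n²) ≤ 0.07.
n² ≥ 135/(12·0.07) = 160.714 ⇒ n ≥ 12.6773, so the smallest n is 13.

13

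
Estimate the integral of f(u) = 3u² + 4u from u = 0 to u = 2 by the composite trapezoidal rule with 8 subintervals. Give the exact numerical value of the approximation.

h = (2 − 0)/8 = 0.25.
Nodes u₀,…,u₈ = 0, 0.25, 0.5, 0.75, 1, 1.25, 1.5, 1.75, 2.
f(u) = 3u² + 4u: f₀=0, f₁=1.1875, f₂=2.75, f₃=4.6875, f₄=7, f₅=9.6875, f₆=12.75, f₇=16.1875, f₈=20.
(h/2)·[f₀ + 2f₁ + 2f₂ + 2f₃ + 2f₄ + 2f₅ + 2f₆ + 2f₇ + f₈] = 0.125·(128.5) = 16.0625.

16.0625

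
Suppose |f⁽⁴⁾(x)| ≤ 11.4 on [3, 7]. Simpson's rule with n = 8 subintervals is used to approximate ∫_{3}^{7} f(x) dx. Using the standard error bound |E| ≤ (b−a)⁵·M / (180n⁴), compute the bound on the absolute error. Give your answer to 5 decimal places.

0.01583

|E| ≤ (4)⁵·11.4 / (180·8⁴) = 11673.6/737280 = 0.01583.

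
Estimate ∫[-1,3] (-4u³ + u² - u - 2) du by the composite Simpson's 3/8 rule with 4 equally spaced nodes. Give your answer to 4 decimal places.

h = (3 − (-1))/3 = 1.333333.
Nodes u₀,…,u₃ = -1, 0.333333, 1.666667, 3.
f(u) = -4u³ + u² - u - 2: f₀=4, f₁=-2.370370, f₂=-19.407407, f₃=-104.
(3h/8)·[f₀ + 3f₁ + 3f₂ + f₃] = 0.5·(-165.333333) = -82.6667.

-82.6667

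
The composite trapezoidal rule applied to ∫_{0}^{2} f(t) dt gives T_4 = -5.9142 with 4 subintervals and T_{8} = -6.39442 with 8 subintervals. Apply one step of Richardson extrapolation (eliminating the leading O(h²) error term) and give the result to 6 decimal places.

-6.554493

R = (4·T_{8} − T_4) / 3 = (4·(-6.39442) − (-5.9142))/3 = (-19.66348)/3 = -6.554493.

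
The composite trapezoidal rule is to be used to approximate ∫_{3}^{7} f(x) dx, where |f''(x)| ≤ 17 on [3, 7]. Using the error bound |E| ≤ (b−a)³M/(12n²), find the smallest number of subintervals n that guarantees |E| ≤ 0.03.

55

Need 1088/(12n²) ≤ 0.03.
n² ≥ 1088/(12·0.03) = 3022.22 ⇒ n ≥ 54.9747, so the smallest n is 55.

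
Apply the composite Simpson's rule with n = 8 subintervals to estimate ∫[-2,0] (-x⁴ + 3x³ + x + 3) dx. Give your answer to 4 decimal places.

-14.4010

h = (0 − (-2))/8 = 0.25.
Nodes x₀,…,x₈ = -2, -1.75, -1.5, -1.25, -1, -0.75, -0.5, -0.25, 0.
f(x) = -x⁴ + 3x³ + x + 3: f₀=-39, f₁=-24.20703125, f₂=-13.6875, f₃=-6.55078125, f₄=-2, f₅=0.66796875, f₆=2.0625, f₇=2.69921875, f₈=3.
(h/3)·[f₀ + 4f₁ + 2f₂ + 4f₃ + 2f₄ + 4f₅ + 2f₆ + 4f₇ + f₈] = 0.083333·(-172.8125) = -14.4010.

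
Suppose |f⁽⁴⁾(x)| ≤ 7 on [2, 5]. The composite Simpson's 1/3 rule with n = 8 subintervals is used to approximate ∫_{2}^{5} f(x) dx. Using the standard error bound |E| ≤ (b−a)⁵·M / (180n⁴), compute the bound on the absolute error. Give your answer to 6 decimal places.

|E| ≤ (3)⁵·7 / (180·8⁴) = 1701/737280 = 0.002307.

0.002307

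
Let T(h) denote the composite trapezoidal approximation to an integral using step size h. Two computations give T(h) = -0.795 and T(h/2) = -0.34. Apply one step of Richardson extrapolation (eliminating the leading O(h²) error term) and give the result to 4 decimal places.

R = (4·T(h/2) − T(h)) / 3 = (4·(-0.34) − (-0.795))/3 = (-0.565)/3 = -0.1883.

-0.1883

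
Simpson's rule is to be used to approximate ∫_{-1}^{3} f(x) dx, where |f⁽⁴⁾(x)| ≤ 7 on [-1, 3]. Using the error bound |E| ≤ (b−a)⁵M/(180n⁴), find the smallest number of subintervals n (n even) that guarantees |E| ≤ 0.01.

Need 7168/(180n⁴) ≤ 0.01.
n⁴ ≥ 7168/(180·0.01) = 3982.22 ⇒ n ≥ 7.9439, so the smallest even n is 8. (n must be even for Simpson's rule.)

8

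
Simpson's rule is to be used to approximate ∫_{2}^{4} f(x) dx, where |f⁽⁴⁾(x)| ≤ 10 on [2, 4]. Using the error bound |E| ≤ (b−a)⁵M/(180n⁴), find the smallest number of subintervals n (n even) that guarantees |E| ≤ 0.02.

Need 320/(180n⁴) ≤ 0.02.
n⁴ ≥ 320/(180·0.02) = 88.8889 ⇒ n ≥ 3.0705, so the smallest even n is 4. (n must be even for Simpson's rule.)

4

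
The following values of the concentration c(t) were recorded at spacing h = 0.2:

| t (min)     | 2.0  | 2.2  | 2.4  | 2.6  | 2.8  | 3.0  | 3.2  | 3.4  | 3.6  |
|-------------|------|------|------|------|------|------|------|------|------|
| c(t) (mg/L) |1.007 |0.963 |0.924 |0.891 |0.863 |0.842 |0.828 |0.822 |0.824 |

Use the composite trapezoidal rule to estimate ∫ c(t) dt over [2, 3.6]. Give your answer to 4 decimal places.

1.4097

h = 0.2, n = 8.
(h/2)·[y₀ + 2y₁ + 2y₂ + 2y₃ + 2y₄ + 2y₅ + 2y₆ + 2y₇ + y₈] = 0.1·(14.097) = 1.4097.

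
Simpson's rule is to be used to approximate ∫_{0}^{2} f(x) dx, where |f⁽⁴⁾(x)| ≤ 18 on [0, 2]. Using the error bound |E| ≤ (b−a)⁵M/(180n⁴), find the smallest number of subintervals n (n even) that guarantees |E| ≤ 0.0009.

8

Need 576/(180n⁴) ≤ 0.0009.
n⁴ ≥ 576/(180·0.0009) = 3555.56 ⇒ n ≥ 7.7219, so the smallest even n is 8. (n must be even for Simpson's rule.)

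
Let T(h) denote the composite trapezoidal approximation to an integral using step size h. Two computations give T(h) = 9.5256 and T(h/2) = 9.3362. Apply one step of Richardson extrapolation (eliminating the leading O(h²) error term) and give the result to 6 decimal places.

R = (4·T(h/2) − T(h)) / 3 = (4·9.3362 − 9.5256)/3 = (27.8192)/3 = 9.273067.

9.273067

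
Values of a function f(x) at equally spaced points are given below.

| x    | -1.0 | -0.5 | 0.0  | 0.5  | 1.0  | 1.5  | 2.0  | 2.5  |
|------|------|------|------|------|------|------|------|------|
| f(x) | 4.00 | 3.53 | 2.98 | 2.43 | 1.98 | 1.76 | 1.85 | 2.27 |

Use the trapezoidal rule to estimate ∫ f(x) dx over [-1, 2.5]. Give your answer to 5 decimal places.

h = 0.5, n = 7.
(h/2)·[y₀ + 2y₁ + 2y₂ + 2y₃ + 2y₄ + 2y₅ + 2y₆ + y₇] = 0.25·(35.33) = 8.83250.

8.83250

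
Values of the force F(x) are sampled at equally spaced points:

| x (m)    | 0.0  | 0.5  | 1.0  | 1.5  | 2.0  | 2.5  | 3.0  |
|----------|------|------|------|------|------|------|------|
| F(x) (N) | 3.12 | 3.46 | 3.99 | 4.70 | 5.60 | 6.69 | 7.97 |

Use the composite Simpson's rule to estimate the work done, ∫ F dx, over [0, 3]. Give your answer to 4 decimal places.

14.9450

h = 0.5, n = 6.
(h/3)·[y₀ + 4y₁ + 2y₂ + 4y₃ + 2y₄ + 4y₅ + y₆] = 0.166667·(89.67) = 14.9450.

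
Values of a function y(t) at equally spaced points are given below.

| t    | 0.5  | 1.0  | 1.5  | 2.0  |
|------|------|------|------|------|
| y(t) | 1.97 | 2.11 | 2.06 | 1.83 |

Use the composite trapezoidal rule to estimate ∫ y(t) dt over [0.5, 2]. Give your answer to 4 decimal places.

h = 0.5, n = 3.
(h/2)·[y₀ + 2y₁ + 2y₂ + y₃] = 0.25·(12.14) = 3.0350.

3.0350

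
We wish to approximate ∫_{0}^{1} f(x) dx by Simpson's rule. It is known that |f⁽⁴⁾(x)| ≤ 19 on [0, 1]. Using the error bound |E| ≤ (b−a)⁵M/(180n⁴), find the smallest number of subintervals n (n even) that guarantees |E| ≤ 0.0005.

4

Need 19/(180n⁴) ≤ 0.0005.
n⁴ ≥ 19/(180·0.0005) = 211.111 ⇒ n ≥ 3.8118, so the smallest even n is 4. (n must be even for Simpson's rule.)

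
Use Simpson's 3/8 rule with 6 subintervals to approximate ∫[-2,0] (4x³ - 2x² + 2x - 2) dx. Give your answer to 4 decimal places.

h = (0 − (-2))/6 = 0.333333.
Nodes x₀,…,x₆ = -2, -1.666667, -1.333333, -1, -0.666667, -0.333333, 0.
f(x) = 4x³ - 2x² + 2x - 2: f₀=-46, f₁=-29.407407, f₂=-17.703704, f₃=-10, f₄=-5.407407, f₅=-3.037037, f₆=-2.
(3h/8)·[f₀ + 3f₁ + 3f₂ + 2f₃ + 3f₄ + 3f₅ + f₆] = 0.125·(-234.666667) = -29.3333.

-29.3333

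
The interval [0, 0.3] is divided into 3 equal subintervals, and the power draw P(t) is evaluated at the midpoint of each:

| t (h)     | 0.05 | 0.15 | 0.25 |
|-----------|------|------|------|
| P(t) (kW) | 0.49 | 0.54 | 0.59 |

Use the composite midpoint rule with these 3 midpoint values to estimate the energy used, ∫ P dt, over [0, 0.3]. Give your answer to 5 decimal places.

0.16200

h = 0.1, n = 3.
h·[y(m₁) + y(m₂) + y(m₃)] = 0.1·(1.62) = 0.16200.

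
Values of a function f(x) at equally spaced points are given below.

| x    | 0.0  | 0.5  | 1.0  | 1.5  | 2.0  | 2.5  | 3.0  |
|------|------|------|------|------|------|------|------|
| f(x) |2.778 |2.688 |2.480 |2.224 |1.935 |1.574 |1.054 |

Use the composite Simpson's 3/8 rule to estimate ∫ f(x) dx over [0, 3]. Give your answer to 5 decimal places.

h = 0.5, n = 6.
(3h/8)·[y₀ + 3y₁ + 3y₂ + 2y₃ + 3y₄ + 3y₅ + y₆] = 0.1875·(34.311) = 6.43331.

6.43331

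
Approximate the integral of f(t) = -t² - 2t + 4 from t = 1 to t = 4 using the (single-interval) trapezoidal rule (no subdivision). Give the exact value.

T = (b−a)/2 · [f(1) + f(4)] = 1.5·[1 + (-20)] = -28.5.

-28.5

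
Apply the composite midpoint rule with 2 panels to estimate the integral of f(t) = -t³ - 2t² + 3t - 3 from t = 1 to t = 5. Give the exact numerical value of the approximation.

-200

h = (5 − 1)/2 = 2.
Midpoints m₁,…,m₂ = 2, 4.
f(m₁)=-13, f(m₂)=-87.
h·[f(m₁) + f(m₂)] = 2·(-100) = -200.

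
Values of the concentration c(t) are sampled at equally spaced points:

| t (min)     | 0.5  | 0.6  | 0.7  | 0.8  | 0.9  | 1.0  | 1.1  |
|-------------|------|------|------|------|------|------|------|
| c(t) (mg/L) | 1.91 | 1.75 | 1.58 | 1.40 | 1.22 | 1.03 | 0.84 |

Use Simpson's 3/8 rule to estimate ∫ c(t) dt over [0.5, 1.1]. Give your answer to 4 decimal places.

0.8359

h = 0.1, n = 6.
(3h/8)·[y₀ + 3y₁ + 3y₂ + 2y₃ + 3y₄ + 3y₅ + y₆] = 0.0375·(22.29) = 0.8359.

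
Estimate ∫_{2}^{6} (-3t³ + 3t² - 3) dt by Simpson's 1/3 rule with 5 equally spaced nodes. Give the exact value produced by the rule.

h = (6 − 2)/4 = 1.
Nodes t₀,…,t₄ = 2, 3, 4, 5, 6.
f(t) = -3t³ + 3t² - 3: f₀=-15, f₁=-57, f₂=-147, f₃=-303, f₄=-543.
(h/3)·[f₀ + 4f₁ + 2f₂ + 4f₃ + f₄] = 0.333333·(-2292) = -764.

-764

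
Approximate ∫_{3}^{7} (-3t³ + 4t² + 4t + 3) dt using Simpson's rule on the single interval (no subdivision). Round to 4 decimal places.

-1226.6667

S = (b−a)/6 · [f(3) + 4f(5) + f(7)] = 0.666667·[(-30) + 4·(-252) + (-802)] = -1226.6667.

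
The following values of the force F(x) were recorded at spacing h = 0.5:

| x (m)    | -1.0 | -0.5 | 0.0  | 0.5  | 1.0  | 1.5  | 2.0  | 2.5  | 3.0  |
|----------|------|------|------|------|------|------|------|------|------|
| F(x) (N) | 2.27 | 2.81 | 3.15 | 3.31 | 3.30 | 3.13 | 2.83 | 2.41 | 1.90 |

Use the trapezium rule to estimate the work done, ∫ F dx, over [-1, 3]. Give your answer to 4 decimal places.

11.5125

h = 0.5, n = 8.
(h/2)·[y₀ + 2y₁ + 2y₂ + 2y₃ + 2y₄ + 2y₅ + 2y₆ + 2y₇ + y₈] = 0.25·(46.05) = 11.5125.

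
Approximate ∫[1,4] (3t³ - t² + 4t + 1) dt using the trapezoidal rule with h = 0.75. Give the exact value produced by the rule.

h = (4 − 1)/4 = 0.75.
Nodes t₀,…,t₄ = 1, 1.75, 2.5, 3.25, 4.
f(t) = 3t³ - t² + 4t + 1: f₀=7, f₁=21.015625, f₂=51.625, f₃=106.421875, f₄=193.
(h/2)·[f₀ + 2f₁ + 2f₂ + 2f₃ + f₄] = 0.375·(558.125) = 209.296875.

209.296875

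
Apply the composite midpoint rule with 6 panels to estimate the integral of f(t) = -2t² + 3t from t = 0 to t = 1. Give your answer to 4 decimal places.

0.8380

h = (1 − 0)/6 = 0.166667.
Midpoints m₁,…,m₆ = 0.083333, 0.25, 0.416667, 0.583333, 0.75, 0.916667.
f(m₁)=0.236111, f(m₂)=0.625, f(m₃)=0.902778, f(m₄)=1.069444, f(m₅)=1.125, f(m₆)=1.069444.
h·[f(m₁) + f(m₂) + f(m₃) + f(m₄) + f(m₅) + f(m₆)] = 0.166667·(5.027778) = 0.8380.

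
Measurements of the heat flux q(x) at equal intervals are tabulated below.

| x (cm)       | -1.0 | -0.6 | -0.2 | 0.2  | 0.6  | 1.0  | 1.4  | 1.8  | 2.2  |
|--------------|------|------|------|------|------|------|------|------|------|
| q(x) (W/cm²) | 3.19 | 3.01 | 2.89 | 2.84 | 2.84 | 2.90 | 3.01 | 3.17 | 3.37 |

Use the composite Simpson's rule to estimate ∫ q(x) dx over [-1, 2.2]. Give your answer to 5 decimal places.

h = 0.4, n = 8.
(h/3)·[y₀ + 4y₁ + 2y₂ + 4y₃ + 2y₄ + 4y₅ + 2y₆ + 4y₇ + y₈] = 0.133333·(71.72) = 9.56267.

9.56267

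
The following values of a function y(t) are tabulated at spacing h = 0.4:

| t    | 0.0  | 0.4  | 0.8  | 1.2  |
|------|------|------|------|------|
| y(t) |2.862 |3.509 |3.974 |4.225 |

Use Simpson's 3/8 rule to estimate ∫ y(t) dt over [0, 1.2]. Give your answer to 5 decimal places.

4.43040

h = 0.4, n = 3.
(3h/8)·[y₀ + 3y₁ + 3y₂ + y₃] = 0.15·(29.536) = 4.43040.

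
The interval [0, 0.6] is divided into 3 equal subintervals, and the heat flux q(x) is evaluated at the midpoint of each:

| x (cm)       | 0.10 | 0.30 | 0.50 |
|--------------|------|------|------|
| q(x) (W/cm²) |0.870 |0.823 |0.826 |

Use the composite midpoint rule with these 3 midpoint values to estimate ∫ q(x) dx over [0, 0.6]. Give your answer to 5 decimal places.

0.50380

h = 0.2, n = 3.
h·[y(m₁) + y(m₂) + y(m₃)] = 0.2·(2.519) = 0.50380.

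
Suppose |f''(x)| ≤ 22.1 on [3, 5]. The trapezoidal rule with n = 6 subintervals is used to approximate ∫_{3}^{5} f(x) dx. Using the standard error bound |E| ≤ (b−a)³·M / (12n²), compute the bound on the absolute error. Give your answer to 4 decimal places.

|E| ≤ (2)³·22.1 / (12·6²) = 176.8/432 = 0.4093.

0.4093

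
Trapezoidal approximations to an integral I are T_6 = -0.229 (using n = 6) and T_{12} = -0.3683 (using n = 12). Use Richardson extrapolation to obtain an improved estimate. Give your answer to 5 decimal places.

-0.41473

R = (4·T_{12} − T_6) / 3 = (4·(-0.3683) − (-0.229))/3 = (-1.2442)/3 = -0.41473.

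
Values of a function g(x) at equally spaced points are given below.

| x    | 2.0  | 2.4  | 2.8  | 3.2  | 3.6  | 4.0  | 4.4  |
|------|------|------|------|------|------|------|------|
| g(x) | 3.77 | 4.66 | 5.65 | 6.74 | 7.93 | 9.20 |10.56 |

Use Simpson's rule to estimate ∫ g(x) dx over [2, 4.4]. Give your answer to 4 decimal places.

h = 0.4, n = 6.
(h/3)·[y₀ + 4y₁ + 2y₂ + 4y₃ + 2y₄ + 4y₅ + y₆] = 0.133333·(123.89) = 16.5187.

16.5187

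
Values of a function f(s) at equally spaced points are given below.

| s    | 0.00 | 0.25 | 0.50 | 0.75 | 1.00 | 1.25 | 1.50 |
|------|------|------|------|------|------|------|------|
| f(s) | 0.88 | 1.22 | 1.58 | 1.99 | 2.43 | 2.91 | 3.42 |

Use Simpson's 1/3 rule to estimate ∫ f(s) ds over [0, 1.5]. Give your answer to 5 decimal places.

h = 0.25, n = 6.
(h/3)·[y₀ + 4y₁ + 2y₂ + 4y₃ + 2y₄ + 4y₅ + y₆] = 0.083333·(36.80) = 3.06667.

3.06667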